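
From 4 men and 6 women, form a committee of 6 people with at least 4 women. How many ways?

Sum over valid woman counts:
C(6,4)C(4,2) = 90
C(6,5)C(4,1) = 24
C(6,6)C(4,0) = 1
Total: 90 + 24 + 1.

Final answer: 115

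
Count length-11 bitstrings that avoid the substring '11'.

Classify by the final bit: ...0 gives a(n-1) strings, ...01 gives a(n-2) strings. Thus a(n) = a(n-1) + a(n-2) with a(1)=2, a(2)=3.
Computing successive values: a(1)=2, a(2)=3, a(3)=5, a(4)=8, a(5)=13, a(6)=21, a(7)=34, a(8)=55, a(9)=89, a(10)=144, a(11)=233.

Final answer: 233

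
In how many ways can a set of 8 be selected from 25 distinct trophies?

C(25,8) = 25!/(8! x (25-8)!).

Final answer: C(25,8) = 1081575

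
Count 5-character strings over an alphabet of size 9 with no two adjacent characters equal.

First character: 9 choices. Each subsequent: 8 choices (must differ from the previous one).
Total: 9 x 8^4.

Final answer: 9 x 8^{4} = 36864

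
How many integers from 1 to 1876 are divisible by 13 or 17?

Multiples of 13: 144. Multiples of 17: 110. Of both (lcm=221): 8.
By inclusion-exclusion: 144 + 110 - 8.

Final answer: 246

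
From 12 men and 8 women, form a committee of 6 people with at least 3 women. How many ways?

Sum over valid woman counts:
C(8,3)C(12,3) = 12320
C(8,4)C(12,2) = 4620
C(8,5)C(12,1) = 672
C(8,6)C(12,0) = 28
Total: 12320 + 4620 + 672 + 28.

Final answer: 17640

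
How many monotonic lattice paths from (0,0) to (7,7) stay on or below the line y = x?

Total monotonic paths to (7,7): C(14,7) = 3432.
A path is bad iff it touches y = x + 1; reflecting its initial segment maps bad paths bijectively onto all paths to (6,8), of which there are C(14,8) = 3003.
Valid Dyck paths: 3432 - 3003.
(These counts are the Catalan numbers.)

Final answer: C_{7} = 429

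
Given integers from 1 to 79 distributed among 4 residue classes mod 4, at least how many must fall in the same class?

By pigeonhole with 79 objects and 4 categories: ceiling(79/4).

Final answer: 20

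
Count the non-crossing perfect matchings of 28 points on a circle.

The structures are counted by the Catalan number C_n. Here n = 28/2 = 14.
C_n = (2n)!/(n!(n+1)!), so C_{14} = 28!/(14! x 15!) = C(28,14)/15 = 40116600/15.

Final answer: C_{14} = 2674440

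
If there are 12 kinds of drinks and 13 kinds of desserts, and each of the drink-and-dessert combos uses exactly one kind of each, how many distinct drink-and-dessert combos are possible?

By the multiplication principle: 12 x 13.

Final answer: 156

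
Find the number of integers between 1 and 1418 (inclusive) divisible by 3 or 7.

Multiples of 3: 472. Multiples of 7: 202. Of both (lcm=21): 67.
By inclusion-exclusion: 472 + 202 - 67.

Final answer: 607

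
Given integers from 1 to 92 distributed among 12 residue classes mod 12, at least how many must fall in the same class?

By pigeonhole with 92 objects and 12 categories: ceiling(92/12).

Final answer: 8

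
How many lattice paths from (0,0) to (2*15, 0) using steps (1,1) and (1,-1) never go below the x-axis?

Total monotonic paths to (15,15): C(30,15) = 155117520.
A path is bad iff it touches y = x + 1; reflecting its initial segment maps bad paths bijectively onto all paths to (14,16), of which there are C(30,16) = 145422675.
Valid Dyck paths: 155117520 - 145422675.
(Check: C(30,15) - C(30,16) = C(30,15)/16, the Catalan number C_{15}.)

Final answer: C_{15} = 9694845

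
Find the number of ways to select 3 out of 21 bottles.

C(21,3) = 21!/(3! x (21-3)!).

Final answer: C(21,3) = 1330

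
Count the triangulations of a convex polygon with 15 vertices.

This is counted by the nth Catalan number C_n. Here n = 15 - 2 = 13.
C_n = C(2n,n)/(n+1), so C_{13} = C(26,13)/14 = 10400600/14.

Final answer: C_{13} = 742900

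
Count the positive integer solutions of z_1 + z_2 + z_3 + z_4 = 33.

Substitute z'_i = z_i - 1 (so z'_i >= 0). Then sum z'_i = 33 - 4 = 29.
Stars and bars: C(29+4-1, 4-1) = C(32,3).

Final answer: C(32,3) = 4960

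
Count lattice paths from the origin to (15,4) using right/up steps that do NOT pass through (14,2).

Total paths to (15,4): C(19,4) = 3876.
Paths through (14,2): C(16,2) x C(3,2) = 360.
Avoiding (14,2): 3876 - 360.

Final answer: 3516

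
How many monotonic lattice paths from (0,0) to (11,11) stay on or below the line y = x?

Total monotonic paths to (11,11): C(22,11) = 705432.
Reflecting each bad path at its first crossing gives a bijection with paths to (10,12): C(22,12) = 646646.
Valid Dyck paths: 705432 - 646646.
(Check: C(22,11) - C(22,12) = C(22,11)/12, the Catalan number C_{11}.)

Final answer: C_{11} = 58786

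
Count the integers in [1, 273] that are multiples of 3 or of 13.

Multiples of 3: 91. Multiples of 13: 21. Of both (lcm=39): 7.
By inclusion-exclusion: 91 + 21 - 7.

Final answer: 105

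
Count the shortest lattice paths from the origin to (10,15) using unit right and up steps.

Each path has 10 right steps and 15 up steps in some order (25 steps total).
Choose which 15 of the 25 steps are up: C(25,15).

Final answer: C(25,15) = 3268760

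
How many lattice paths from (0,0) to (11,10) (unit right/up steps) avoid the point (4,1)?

Total paths to (11,10): C(21,10) = 352716.
Paths through (4,1): C(5,1) x C(16,9) = 57200.
Avoiding (4,1): 352716 - 57200.

Final answer: 295516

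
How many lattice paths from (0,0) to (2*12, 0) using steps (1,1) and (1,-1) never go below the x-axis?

Total monotonic paths to (12,12): C(24,12) = 2704156.
Reflecting each bad path at its first crossing gives a bijection with paths to (11,13): C(24,13) = 2496144.
Valid Dyck paths: 2704156 - 2496144.
(These counts are the Catalan numbers.)

Final answer: C_{12} = 208012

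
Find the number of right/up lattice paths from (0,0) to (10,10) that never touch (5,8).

Total paths to (10,10): C(20,10) = 184756.
Paths through (5,8): C(13,8) x C(7,2) = 27027.
Avoiding (5,8): 184756 - 27027.

Final answer: 157729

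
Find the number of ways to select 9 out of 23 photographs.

C(23,9) = 23!/(9! x 14!).

Final answer: \binom{23}{9} = 817190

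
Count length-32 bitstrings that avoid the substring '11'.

A valid string ends in 0 (append to any length-(n-1) valid string) or in 01 (append to any length-(n-2) valid string), so a(n) = a(n-1) + a(n-2) with a(1)=2, a(2)=3.
Building up term by term: a(1)=2, a(2)=3, a(3)=5, a(4)=8, a(5)=13, a(6)=21, a(7)=34, a(8)=55, a(9)=89, a(10)=144, a(11)=233, a(12)=377, a(13)=610, a(14)=987, a(15)=1597, a(16)=2584, a(17)=4181, a(18)=6765, a(19)=10946, a(20)=17711, a(21)=28657, a(22)=46368, a(23)=75025, a(24)=121393, a(25)=196418, a(26)=317811, a(27)=514229, a(28)=832040, a(29)=1346269, a(30)=2178309, a(31)=3524578, a(32)=5702887.

Final answer: 5702887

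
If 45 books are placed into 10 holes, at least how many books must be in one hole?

By the pigeonhole principle: ceiling(45/10).

Final answer: 5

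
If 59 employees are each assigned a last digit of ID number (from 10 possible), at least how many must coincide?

There are 10 possible values for last digit of ID number. With 59 employees and 10 categories, by pigeonhole: ceiling(59/10).

Final answer: 6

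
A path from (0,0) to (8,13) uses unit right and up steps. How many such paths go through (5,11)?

Paths (0,0)->(5,11): C(16,11) = 4368.
Paths (5,11)->(8,13): C(5,2) = 10.
By multiplication principle: 4368 x 10.

Final answer: 43680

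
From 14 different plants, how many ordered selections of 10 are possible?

P(14,10) = 14!/(14-10)! = 14!/4!.

Final answer: P(14,10) = 3632428800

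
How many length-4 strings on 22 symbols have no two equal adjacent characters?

Let g(n) count such strings. g(1) = 22, and each valid string of length n-1 extends in 21 ways (any symbol but the last), so g(n) = 21 g(n-1).
Total: g(4) = 22 x 21^3.

Final answer: 22 x 21^{3} = 203742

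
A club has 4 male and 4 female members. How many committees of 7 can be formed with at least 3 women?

Sum over valid woman counts:
C(4,3)C(4,4) = 4
C(4,4)C(4,3) = 4
Total: 4 + 4.

Final answer: 8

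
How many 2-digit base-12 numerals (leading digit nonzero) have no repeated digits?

First digit: 11 (nonzero). Second: 11 (not first). Third: 10, etc.
Total: 11 x 11.

Final answer: 121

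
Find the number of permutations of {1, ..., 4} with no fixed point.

Derangements satisfy D(n) = (n-1)(D(n-1) + D(n-2)), starting from D(0)=1, D(1)=0.
Building up: D(2)=1, D(3)=2.
D(4) = 3 x (D(3) + D(2)) = 3 x (2 + 1).

Final answer: D(4) = 9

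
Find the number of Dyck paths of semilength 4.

Total monotonic paths to (4,4): C(8,4) = 70.
Paths that cross above y=x (reflection bijection): C(8,5) = 56.
Valid Dyck paths: 70 - 56.
(This is the Catalan number C_{4}.)

Final answer: C_{4} = 14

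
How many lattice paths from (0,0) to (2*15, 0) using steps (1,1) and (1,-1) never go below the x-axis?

Total monotonic paths to (15,15): C(30,15) = 155117520.
A path is bad iff it touches y = x + 1; reflecting its initial segment maps bad paths bijectively onto all paths to (14,16), of which there are C(30,16) = 145422675.
Valid Dyck paths: 155117520 - 145422675.
(This is the Catalan number C_{15}.)

Final answer: C_{15} = 9694845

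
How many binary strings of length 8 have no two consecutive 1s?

Let a(n) count valid strings. If the last bit is 0 the prefix is any valid string of length n-1; if it is 1 the string must end in 01 with a valid prefix of length n-2. So a(n) = a(n-1) + a(n-2), a(1)=2, a(2)=3.
Building up term by term: a(1)=2, a(2)=3, a(3)=5, a(4)=8, a(5)=13, a(6)=21, a(7)=34, a(8)=55.

Final answer: 55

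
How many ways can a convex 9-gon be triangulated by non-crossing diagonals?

This is counted by the nth Catalan number C_n. Here n = 9 - 2 = 7.
C_n = C(2n,n) - C(2n,n+1), so C_{7} = C(14,7) - C(14,8) = 3432 - 3003.

Final answer: C_{7} = 429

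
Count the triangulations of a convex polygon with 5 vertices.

This is counted by the nth Catalan number C_n. Here n = 5 - 2 = 3.
C_n = C(2n,n) - C(2n,n+1), so C_{3} = C(6,3) - C(6,4) = 20 - 15.

Final answer: C_{3} = 5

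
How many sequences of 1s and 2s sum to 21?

Let f(n) be the number of climbs. Removing the last move (1 or 2 steps) gives f(n) = f(n-1) + f(n-2); base cases f(1)=1, f(2)=2.
Building up term by term: f(1)=1, f(2)=2, f(3)=3, f(4)=5, f(5)=8, f(6)=13, f(7)=21, f(8)=34, f(9)=55, f(10)=89, f(11)=144, f(12)=233, f(13)=377, f(14)=610, f(15)=987, f(16)=1597, f(17)=2584, f(18)=4181, f(19)=6765, f(20)=10946, f(21)=17711.

Final answer: 17711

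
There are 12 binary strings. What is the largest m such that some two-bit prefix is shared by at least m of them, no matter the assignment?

There are 4 possible values for two-bit prefix. With 12 binary strings and 4 categories, by pigeonhole: ceiling(12/4).

Final answer: 3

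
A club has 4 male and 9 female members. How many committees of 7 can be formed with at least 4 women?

Sum over valid woman counts:
C(9,4)C(4,3) = 504
C(9,5)C(4,2) = 756
C(9,6)C(4,1) = 336
C(9,7)C(4,0) = 36
Total: 504 + 756 + 336 + 36.

Final answer: 1632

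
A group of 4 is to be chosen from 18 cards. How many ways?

C(18,4) = 18!/(4! x (18-4)!).

Final answer: C(18,4) = 3060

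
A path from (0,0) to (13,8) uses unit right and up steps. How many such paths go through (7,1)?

Paths (0,0)->(7,1): C(8,1) = 8.
Paths (7,1)->(13,8): C(13,7) = 1716.
By multiplication principle: 8 x 1716.

Final answer: 13728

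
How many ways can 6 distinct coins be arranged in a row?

The number of ways to arrange 6 distinct objects is 6!.

Final answer: 6! = 720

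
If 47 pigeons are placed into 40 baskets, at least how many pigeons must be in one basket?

By the pigeonhole principle: ceiling(47/40).

Final answer: 2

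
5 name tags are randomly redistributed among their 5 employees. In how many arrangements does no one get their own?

D(n) = (n-1)(D(n-1) + D(n-2)), D(0)=1, D(1)=0.
D(2) = 1 x (0 + 1) = 1
D(3) = 2 x (1 + 0) = 2
D(4) = 3 x (2 + 1) = 9
D(5) = 4 x (D(4) + D(3)) = 4 x (9 + 2)

Final answer: D(5) = 44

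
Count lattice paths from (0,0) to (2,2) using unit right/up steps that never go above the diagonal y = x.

Total monotonic paths to (2,2): C(4,2) = 6.
Reflecting each bad path at its first crossing gives a bijection with paths to (1,3): C(4,3) = 4.
Valid Dyck paths: 6 - 4.
(Equivalently, C_{2} = C(4,2)/3 = 6/3.)

Final answer: C_{2} = 2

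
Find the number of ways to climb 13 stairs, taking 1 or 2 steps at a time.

Condition on the final move: it is a 1-step (f(n-1) ways to get there) or a 2-step (f(n-2) ways), so f(n) = f(n-1) + f(n-2), with f(1)=1, f(2)=2.
Building up term by term: f(1)=1, f(2)=2, f(3)=3, f(4)=5, f(5)=8, f(6)=13, f(7)=21, f(8)=34, f(9)=55, f(10)=89, f(11)=144, f(12)=233, f(13)=377.

Final answer: 377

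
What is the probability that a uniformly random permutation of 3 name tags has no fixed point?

Use the recurrence D(n) = (n-1)(D(n-1) + D(n-2)) with D(0)=1, D(1)=0.
Building up: D(2)=1, D(3)=2.
Total arrangements: 3! = 6.
Probability = D(3)/3! = 1/3.

Final answer: D(3)/3! = 2/6 = 0.333333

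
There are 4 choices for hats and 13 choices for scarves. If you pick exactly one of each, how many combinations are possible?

By the multiplication principle: 4 x 13.

Final answer: 52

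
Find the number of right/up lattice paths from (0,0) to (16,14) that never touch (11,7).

Total paths to (16,14): C(30,14) = 145422675.
Paths through (11,7): C(18,7) x C(12,7) = 25204608.
Avoiding (11,7): 145422675 - 25204608.

Final answer: 120218067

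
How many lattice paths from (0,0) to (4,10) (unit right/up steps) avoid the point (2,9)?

Total paths to (4,10): C(14,10) = 1001.
Paths through (2,9): C(11,9) x C(3,1) = 165.
Avoiding (2,9): 1001 - 165.

Final answer: 836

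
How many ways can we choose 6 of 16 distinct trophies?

C(16,6) = 16!/(6! x (16-6)!).

Final answer: C(16,6) = 8008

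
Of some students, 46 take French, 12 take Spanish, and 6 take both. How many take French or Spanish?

|A union B| = |A| + |B| - |A intersect B| = 46 + 12 - 6.

Final answer: 52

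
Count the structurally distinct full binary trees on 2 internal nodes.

The structures are counted by the Catalan number C_n. Here n = 2.
C_n = C(2n,n)/(n+1), so C_{2} = C(4,2)/3 = 6/3.

Final answer: C_{2} = 2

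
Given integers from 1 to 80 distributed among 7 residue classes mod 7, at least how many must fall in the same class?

By pigeonhole with 80 objects and 7 categories: ceiling(80/7).

Final answer: 12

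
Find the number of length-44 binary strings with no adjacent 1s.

A valid string ends in 0 (append to any length-(n-1) valid string) or in 01 (append to any length-(n-2) valid string), so a(n) = a(n-1) + a(n-2) with a(1)=2, a(2)=3.
Computing successive values: a(1)=2, a(2)=3, a(3)=5, a(4)=8, a(5)=13, a(6)=21, a(7)=34, a(8)=55, a(9)=89, a(10)=144, a(11)=233, a(12)=377, a(13)=610, a(14)=987, a(15)=1597, a(16)=2584, a(17)=4181, a(18)=6765, a(19)=10946, a(20)=17711, a(21)=28657, a(22)=46368, a(23)=75025, a(24)=121393, a(25)=196418, a(26)=317811, a(27)=514229, a(28)=832040, a(29)=1346269, a(30)=2178309, a(31)=3524578, a(32)=5702887, a(33)=9227465, a(34)=14930352, a(35)=24157817, a(36)=39088169, a(37)=63245986, a(38)=102334155, a(39)=165580141, a(40)=267914296, a(41)=433494437, a(42)=701408733, a(43)=1134903170, a(44)=1836311903.

Final answer: 1836311903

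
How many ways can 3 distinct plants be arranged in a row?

The number of ways to arrange 3 distinct objects is 3!.

Final answer: 3! = 6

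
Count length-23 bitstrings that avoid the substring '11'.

A valid string ends in 0 (append to any length-(n-1) valid string) or in 01 (append to any length-(n-2) valid string), so a(n) = a(n-1) + a(n-2) with a(1)=2, a(2)=3.
Computing successive values: a(1)=2, a(2)=3, a(3)=5, a(4)=8, a(5)=13, a(6)=21, a(7)=34, a(8)=55, a(9)=89, a(10)=144, a(11)=233, a(12)=377, a(13)=610, a(14)=987, a(15)=1597, a(16)=2584, a(17)=4181, a(18)=6765, a(19)=10946, a(20)=17711, a(21)=28657, a(22)=46368, a(23)=75025.

Final answer: 75025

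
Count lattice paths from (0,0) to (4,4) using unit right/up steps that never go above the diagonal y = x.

Total monotonic paths to (4,4): C(8,4) = 70.
Paths that cross above y=x (reflection bijection): C(8,5) = 56.
Valid Dyck paths: 70 - 56.
(This is the Catalan number C_{4}.)

Final answer: C_{4} = 14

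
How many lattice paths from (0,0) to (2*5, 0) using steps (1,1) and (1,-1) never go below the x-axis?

Total monotonic paths to (5,5): C(10,5) = 252.
By the reflection principle, paths that go above the diagonal number C(10,6) = 210.
Valid Dyck paths: 252 - 210.
(Check: C(10,5) - C(10,6) = C(10,5)/6, the Catalan number C_{5}.)

Final answer: C_{5} = 42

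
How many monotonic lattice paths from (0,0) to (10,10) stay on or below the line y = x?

Total monotonic paths to (10,10): C(20,10) = 184756.
By the reflection principle, paths that go above the diagonal number C(20,11) = 167960.
Valid Dyck paths: 184756 - 167960.
(These counts are the Catalan numbers.)

Final answer: C_{10} = 16796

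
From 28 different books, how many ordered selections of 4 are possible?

P(28,4) = 28!/(28-4)! = 28!/24!.

Final answer: P(28,4) = 491400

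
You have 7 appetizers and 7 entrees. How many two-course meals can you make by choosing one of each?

By the multiplication principle: 7 x 7.

Final answer: 49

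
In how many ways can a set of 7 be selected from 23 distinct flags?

C(23,7) = 23!/(7! x 16!).

Final answer: \binom{23}{7} = 245157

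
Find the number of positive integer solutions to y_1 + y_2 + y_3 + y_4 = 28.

Substitute y'_i = y_i - 1 (so y'_i >= 0). Then sum y'_i = 28 - 4 = 24.
Stars and bars: C(24+4-1, 4-1) = C(27,3).

Final answer: C(27,3) = 2925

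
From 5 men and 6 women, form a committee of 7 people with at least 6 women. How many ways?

Sum over valid woman counts:
C(6,6)C(5,1).

Final answer: 5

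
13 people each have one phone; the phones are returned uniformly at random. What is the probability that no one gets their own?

Use the recurrence D(n) = (n-1)(D(n-1) + D(n-2)) with D(0)=1, D(1)=0.
Building up: D(2)=1, D(3)=2, D(4)=9, D(5)=44, D(6)=265, D(7)=1854, D(8)=14833, D(9)=133496, D(10)=1334961, D(11)=14684570, D(12)=176214841, D(13)=2290792932.
Total arrangements: 13! = 6227020800.
Probability = D(13)/13! = 63633137/172972800.

Final answer: D(13)/13! = 2290792932/6227020800 = 0.367879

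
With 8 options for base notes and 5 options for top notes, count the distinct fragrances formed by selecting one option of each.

By the multiplication principle: 8 x 5.

Final answer: 40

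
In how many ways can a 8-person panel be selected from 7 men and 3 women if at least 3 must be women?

Sum over valid woman counts:
C(3,3)C(7,5).

Final answer: 21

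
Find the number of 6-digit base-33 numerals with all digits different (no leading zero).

First digit: 32 (nonzero). Second: 32 (not first). Third: 31, etc.
Total: 32 x 32 x 31 x 30 x 29 x 28.

Final answer: 773283840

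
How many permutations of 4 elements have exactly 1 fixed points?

Choose which 1 elements are fixed: C(4,1) = 4.
Derange the remaining 3 using D(j) = (j-1)(D(j-1) + D(j-2)), D(0)=1, D(1)=0: D(2)=1, D(3)=2.
Total: 4 x 2.

Final answer: C(4,1) D(3) = 8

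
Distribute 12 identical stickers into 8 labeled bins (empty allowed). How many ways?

Stars and bars: C(n+k-1, k-1) = C(19,7).

Final answer: C(19,7) = 50388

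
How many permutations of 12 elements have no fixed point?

Derangements satisfy D(n) = (n-1)(D(n-1) + D(n-2)), starting from D(0)=1, D(1)=0.
D(2) = 1 x (0 + 1) = 1
D(3) = 2 x (1 + 0) = 2
D(4) = 3 x (2 + 1) = 9
D(5) = 4 x (9 + 2) = 44
D(6) = 5 x (44 + 9) = 265
D(7) = 6 x (265 + 44) = 1854
D(8) = 7 x (1854 + 265) = 14833
D(9) = 8 x (14833 + 1854) = 133496
D(10) = 9 x (133496 + 14833) = 1334961
D(11) = 10 x (1334961 + 133496) = 14684570
D(12) = 11 x (D(11) + D(10)) = 11 x (14684570 + 1334961)

Final answer: D(12) = 176214841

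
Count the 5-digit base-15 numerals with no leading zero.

In base 15, the leading digit has 14 choices (1..14); each of the remaining 4 digits has 15 choices.
Total: 14 x 15^4.

Final answer: 708750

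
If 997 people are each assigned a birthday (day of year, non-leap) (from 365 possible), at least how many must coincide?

There are 365 possible values for birthday (day of year, non-leap). With 997 people and 365 categories, by pigeonhole: ceiling(997/365).

Final answer: 3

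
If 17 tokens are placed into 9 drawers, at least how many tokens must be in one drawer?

By the pigeonhole principle: ceiling(17/9).

Final answer: 2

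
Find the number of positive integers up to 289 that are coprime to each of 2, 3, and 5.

|div by 2|=144, |div by 3|=96, |div by 5|=57.
|div by 2&3|=48, |div by 2&5|=28, |div by 3&5|=19, |div by all|=9.
By inclusion-exclusion, divisible by at least one: 144+96+57-48-28-19+9 = 211.
Not divisible by any: 289 - 211.

Final answer: 78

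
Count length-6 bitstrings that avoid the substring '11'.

A valid string ends in 0 (append to any length-(n-1) valid string) or in 01 (append to any length-(n-2) valid string), so a(n) = a(n-1) + a(n-2) with a(1)=2, a(2)=3.
Iterating the recurrence: a(1)=2, a(2)=3, a(3)=5, a(4)=8, a(5)=13, a(6)=21.

Final answer: 21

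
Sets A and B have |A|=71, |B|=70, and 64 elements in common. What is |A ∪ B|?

|A union B| = |A| + |B| - |A intersect B| = 71 + 70 - 64.

Final answer: 77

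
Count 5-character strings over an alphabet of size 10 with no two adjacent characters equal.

First character: 10 choices. Each subsequent: 9 choices (must differ from the previous one).
Total: 10 x 9^4.

Final answer: 10 x 9^{4} = 65610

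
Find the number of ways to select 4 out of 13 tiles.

C(13,4) = 13!/(4! x (13-4)!).

Final answer: C(13,4) = 715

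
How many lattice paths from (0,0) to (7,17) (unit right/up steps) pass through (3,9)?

Paths (0,0)->(3,9): C(12,9) = 220.
Paths (3,9)->(7,17): C(12,8) = 495.
By multiplication principle: 220 x 495.

Final answer: 108900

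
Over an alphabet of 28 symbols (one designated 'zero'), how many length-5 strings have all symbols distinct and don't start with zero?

The leading digit has 27 choices (anything but zero); the next has 27 (anything but the first), then 26, and so on, one fewer each time.
Total: 27 x 27 x 26 x 25 x 24.

Final answer: 11372400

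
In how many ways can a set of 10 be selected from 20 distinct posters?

C(20,10) = 20!/(10! x 10!).

Final answer: \binom{20}{10} = 184756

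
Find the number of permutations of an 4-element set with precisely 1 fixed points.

Choose which 1 elements are fixed: C(4,1) = 4.
Derange the remaining 3 using D(j) = (j-1)(D(j-1) + D(j-2)), D(0)=1, D(1)=0: D(2)=1, D(3)=2.
Total: 4 x 2.

Final answer: C(4,1) D(3) = 8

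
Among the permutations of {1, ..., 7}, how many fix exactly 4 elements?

Choose which 4 elements are fixed: C(7,4) = 35.
Derange the remaining 3 using D(j) = (j-1)(D(j-1) + D(j-2)), D(0)=1, D(1)=0: D(2)=1, D(3)=2.
Total: 35 x 2.

Final answer: C(7,4) D(3) = 70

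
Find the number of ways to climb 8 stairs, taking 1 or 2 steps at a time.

Condition on the final move: it is a 1-step (f(n-1) ways to get there) or a 2-step (f(n-2) ways), so f(n) = f(n-1) + f(n-2), with f(1)=1, f(2)=2.
Building up term by term: f(1)=1, f(2)=2, f(3)=3, f(4)=5, f(5)=8, f(6)=13, f(7)=21, f(8)=34.

Final answer: 34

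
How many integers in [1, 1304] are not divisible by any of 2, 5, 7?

|div by 2|=652, |div by 5|=260, |div by 7|=186.
|div by 2&5|=130, |div by 2&7|=93, |div by 5&7|=37, |div by all|=18.
By inclusion-exclusion, divisible by at least one: 652+260+186-130-93-37+18 = 856.
Not divisible by any: 1304 - 856.

Final answer: 448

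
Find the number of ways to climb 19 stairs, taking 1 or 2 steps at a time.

Condition on the final move: it is a 1-step (f(n-1) ways to get there) or a 2-step (f(n-2) ways), so f(n) = f(n-1) + f(n-2), with f(1)=1, f(2)=2.
Iterating the recurrence: f(1)=1, f(2)=2, f(3)=3, f(4)=5, f(5)=8, f(6)=13, f(7)=21, f(8)=34, f(9)=55, f(10)=89, f(11)=144, f(12)=233, f(13)=377, f(14)=610, f(15)=987, f(16)=1597, f(17)=2584, f(18)=4181, f(19)=6765.

Final answer: 6765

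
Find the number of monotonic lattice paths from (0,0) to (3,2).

Each path has 3 right steps and 2 up steps in some order (5 steps total).
Choose which 2 of the 5 steps are up: C(5,2).

Final answer: C(5,2) = 10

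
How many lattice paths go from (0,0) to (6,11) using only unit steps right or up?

Each path has 6 right steps and 11 up steps in some order (17 steps total).
Choose which 11 of the 17 steps are up: C(17,11).

Final answer: C(17,11) = 12376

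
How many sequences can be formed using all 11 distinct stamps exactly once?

The number of ways to arrange 11 distinct objects is 11!.

Final answer: 11! = 39916800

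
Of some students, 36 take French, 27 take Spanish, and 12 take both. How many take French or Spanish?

|A union B| = |A| + |B| - |A intersect B| = 36 + 27 - 12.

Final answer: 51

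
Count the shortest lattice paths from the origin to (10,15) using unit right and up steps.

Each path has 10 right steps and 15 up steps in some order (25 steps total).
Choose which 15 of the 25 steps are up: C(25,15).

Final answer: C(25,15) = 3268760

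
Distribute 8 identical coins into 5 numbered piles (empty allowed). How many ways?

Stars and bars: C(n+k-1, k-1) = C(12,4).

Final answer: C(12,4) = 495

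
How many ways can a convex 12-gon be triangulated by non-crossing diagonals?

This is counted by the nth Catalan number C_n. Here n = 12 - 2 = 10.
C_n = C(2n,n) - C(2n,n+1), so C_{10} = C(20,10) - C(20,11) = 184756 - 167960.

Final answer: C_{10} = 16796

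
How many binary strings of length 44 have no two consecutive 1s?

A valid string ends in 0 (append to any length-(n-1) valid string) or in 01 (append to any length-(n-2) valid string), so a(n) = a(n-1) + a(n-2) with a(1)=2, a(2)=3.
Iterating the recurrence: a(1)=2, a(2)=3, a(3)=5, a(4)=8, a(5)=13, a(6)=21, a(7)=34, a(8)=55, a(9)=89, a(10)=144, a(11)=233, a(12)=377, a(13)=610, a(14)=987, a(15)=1597, a(16)=2584, a(17)=4181, a(18)=6765, a(19)=10946, a(20)=17711, a(21)=28657, a(22)=46368, a(23)=75025, a(24)=121393, a(25)=196418, a(26)=317811, a(27)=514229, a(28)=832040, a(29)=1346269, a(30)=2178309, a(31)=3524578, a(32)=5702887, a(33)=9227465, a(34)=14930352, a(35)=24157817, a(36)=39088169, a(37)=63245986, a(38)=102334155, a(39)=165580141, a(40)=267914296, a(41)=433494437, a(42)=701408733, a(43)=1134903170, a(44)=1836311903.

Final answer: 1836311903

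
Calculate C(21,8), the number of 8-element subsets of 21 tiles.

C(21,8) = 21!/(8! x (21-8)!).

Final answer: C(21,8) = 203490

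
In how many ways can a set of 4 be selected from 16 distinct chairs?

C(16,4) = 16!/(4! x (16-4)!).

Final answer: C(16,4) = 1820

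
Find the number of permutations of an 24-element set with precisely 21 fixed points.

Choose which 21 elements are fixed: C(24,21) = 2024.
Derange the remaining 3 using D(j) = (j-1)(D(j-1) + D(j-2)), D(0)=1, D(1)=0: D(2)=1, D(3)=2.
Total: 2024 x 2.

Final answer: C(24,21) D(3) = 4048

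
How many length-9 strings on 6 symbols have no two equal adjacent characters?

Let g(n) count such strings. g(1) = 6, and each valid string of length n-1 extends in 5 ways (any symbol but the last), so g(n) = 5 g(n-1).
Total: g(9) = 6 x 5^8.

Final answer: 6 x 5^{8} = 2343750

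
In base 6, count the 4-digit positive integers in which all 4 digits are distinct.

The leading digit has 5 choices (anything but zero); the next has 5 (anything but the first), then 4, and so on, one fewer each time.
Total: 5 x 5 x 4 x 3.

Final answer: 300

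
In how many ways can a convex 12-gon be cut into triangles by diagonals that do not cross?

This is a standard Catalan-number count: the answer is C_n. Here n = 12 - 2 = 10.
C_n = C(2n,n) - C(2n,n+1), so C_{10} = C(20,10) - C(20,11) = 184756 - 167960.

Final answer: C_{10} = 16796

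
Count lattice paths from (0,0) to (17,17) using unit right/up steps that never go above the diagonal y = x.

Total monotonic paths to (17,17): C(34,17) = 2333606220.
Reflecting each bad path at its first crossing gives a bijection with paths to (16,18): C(34,18) = 2203961430.
Valid Dyck paths: 2333606220 - 2203961430.
(Equivalently, C_{17} = C(34,17)/18 = 2333606220/18.)

Final answer: C_{17} = 129644790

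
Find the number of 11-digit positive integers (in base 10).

These are the integers in [10^10, 10^11), so the count is 10^11 - 10^10 = 9 x 10^10.

Final answer: 90000000000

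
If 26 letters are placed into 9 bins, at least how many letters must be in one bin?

By the pigeonhole principle: ceiling(26/9).

Final answer: 3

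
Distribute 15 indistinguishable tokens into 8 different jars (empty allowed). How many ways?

Stars and bars: C(n+k-1, k-1) = C(22,7).

Final answer: C(22,7) = 170544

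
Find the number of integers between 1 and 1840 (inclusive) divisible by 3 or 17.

Multiples of 3: 613. Multiples of 17: 108. Of both (lcm=51): 36.
By inclusion-exclusion: 613 + 108 - 36.

Final answer: 685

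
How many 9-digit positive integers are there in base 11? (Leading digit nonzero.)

These are the integers in [11^8, 11^9), so the count is 11^9 - 11^8 = 10 x 11^8.

Final answer: 2143588810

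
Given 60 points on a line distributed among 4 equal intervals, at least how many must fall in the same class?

By pigeonhole with 60 objects and 4 categories: ceiling(60/4).

Final answer: 15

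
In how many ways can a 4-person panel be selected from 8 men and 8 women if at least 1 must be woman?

Sum over valid woman counts:
C(8,1)C(8,3) = 448
C(8,2)C(8,2) = 784
C(8,3)C(8,1) = 448
C(8,4)C(8,0) = 70
Total: 448 + 784 + 448 + 70.

Final answer: 1750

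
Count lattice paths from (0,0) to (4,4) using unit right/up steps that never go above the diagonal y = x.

Total monotonic paths to (4,4): C(8,4) = 70.
Reflecting each bad path at its first crossing gives a bijection with paths to (3,5): C(8,5) = 56.
Valid Dyck paths: 70 - 56.
(Check: C(8,4) - C(8,5) = C(8,4)/5, the Catalan number C_{4}.)

Final answer: C_{4} = 14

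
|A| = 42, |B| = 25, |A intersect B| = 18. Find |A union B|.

|A union B| = |A| + |B| - |A intersect B| = 42 + 25 - 18.

Final answer: 49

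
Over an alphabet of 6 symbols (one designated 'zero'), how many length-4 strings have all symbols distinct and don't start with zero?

The leading digit has 5 choices (anything but zero); the next has 5 (anything but the first), then 4, and so on, one fewer each time.
Total: 5 x 5 x 4 x 3.

Final answer: 300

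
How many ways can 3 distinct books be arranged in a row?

The number of ways to arrange 3 distinct objects is 3!.

Final answer: 3! = 6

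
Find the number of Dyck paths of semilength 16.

Total monotonic paths to (16,16): C(32,16) = 601080390.
A path is bad iff it touches y = x + 1; reflecting its initial segment maps bad paths bijectively onto all paths to (15,17), of which there are C(32,17) = 565722720.
Valid Dyck paths: 601080390 - 565722720.
(This is the Catalan number C_{16}.)

Final answer: C_{16} = 35357670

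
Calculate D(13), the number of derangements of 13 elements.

D(n) = (n-1)(D(n-1) + D(n-2)), D(0)=1, D(1)=0.
Building up: D(2)=1, D(3)=2, D(4)=9, D(5)=44, D(6)=265, D(7)=1854, D(8)=14833, D(9)=133496, D(10)=1334961, D(11)=14684570, D(12)=176214841.
D(13) = 12 x (D(12) + D(11)) = 12 x (176214841 + 14684570).

Final answer: D(13) = 2290792932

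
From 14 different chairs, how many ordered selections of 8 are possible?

P(14,8) = 14!/(14-8)! = 14!/6!.

Final answer: P(14,8) = 121080960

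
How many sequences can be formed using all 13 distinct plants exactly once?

The number of ways to arrange 13 distinct objects is 13!.

Final answer: 13! = 6227020800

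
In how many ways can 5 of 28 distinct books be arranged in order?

P(28,5) = 28!/(28-5)! = 28!/23!.

Final answer: P(28,5) = 11793600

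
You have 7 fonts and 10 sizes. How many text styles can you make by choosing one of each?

By the multiplication principle: 7 x 10.

Final answer: 70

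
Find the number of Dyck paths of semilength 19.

Total monotonic paths to (19,19): C(38,19) = 35345263800.
Paths that cross above y=x (reflection bijection): C(38,20) = 33578000610.
Valid Dyck paths: 35345263800 - 33578000610.
(Equivalently, C_{19} = C(38,19)/20 = 35345263800/20.)

Final answer: C_{19} = 1767263190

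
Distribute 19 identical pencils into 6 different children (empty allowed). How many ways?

Stars and bars: C(n+k-1, k-1) = C(24,5).

Final answer: C(24,5) = 42504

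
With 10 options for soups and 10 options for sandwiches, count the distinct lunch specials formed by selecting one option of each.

By the multiplication principle: 10 x 10.

Final answer: 100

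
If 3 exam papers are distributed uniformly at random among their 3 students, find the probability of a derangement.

Derangements satisfy D(n) = (n-1)(D(n-1) + D(n-2)), starting from D(0)=1, D(1)=0.
Building up: D(2)=1, D(3)=2.
Total arrangements: 3! = 6.
Probability = D(3)/3! = 1/3.

Final answer: D(3)/3! = 2/6 = 0.333333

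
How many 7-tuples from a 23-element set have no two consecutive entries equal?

Let g(n) count such strings. g(1) = 23, and each valid string of length n-1 extends in 22 ways (any symbol but the last), so g(n) = 22 g(n-1).
Total: g(7) = 23 x 22^6.

Final answer: 23 x 22^{6} = 2607737792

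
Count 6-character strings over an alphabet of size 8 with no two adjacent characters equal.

First character: 8 choices. Each subsequent: 7 choices (must differ from the previous one).
Total: 8 x 7^5.

Final answer: 8 x 7^{5} = 134456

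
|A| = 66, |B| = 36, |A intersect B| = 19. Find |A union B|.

|A union B| = |A| + |B| - |A intersect B| = 66 + 36 - 19.

Final answer: 83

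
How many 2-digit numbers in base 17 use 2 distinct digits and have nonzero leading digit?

First digit: 16 (nonzero). Second: 16 (not first). Third: 15, etc.
Total: 16 x 16.

Final answer: 256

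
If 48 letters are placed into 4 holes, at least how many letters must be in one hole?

By the pigeonhole principle: ceiling(48/4).

Final answer: 12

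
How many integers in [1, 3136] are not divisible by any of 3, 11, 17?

|div by 3|=1045, |div by 11|=285, |div by 17|=184.
|div by 3&11|=95, |div by 3&17|=61, |div by 11&17|=16, |div by all|=5.
By inclusion-exclusion, divisible by at least one: 1045+285+184-95-61-16+5 = 1347.
Not divisible by any: 3136 - 1347.

Final answer: 1789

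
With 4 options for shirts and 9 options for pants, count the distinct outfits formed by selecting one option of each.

By the multiplication principle: 4 x 9.

Final answer: 36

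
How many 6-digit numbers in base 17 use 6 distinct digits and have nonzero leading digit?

First digit: 16 (nonzero). Second: 16 (not first). Third: 15, etc.
Total: 16 x 16 x 15 x 14 x 13 x 12.

Final answer: 8386560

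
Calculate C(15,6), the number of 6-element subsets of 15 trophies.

C(15,6) = 15!/(6! x 9!).

Final answer: \binom{15}{6} = 5005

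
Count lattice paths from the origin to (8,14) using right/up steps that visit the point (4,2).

Paths (0,0)->(4,2): C(6,2) = 15.
Paths (4,2)->(8,14): C(16,12) = 1820.
By multiplication principle: 15 x 1820.

Final answer: 27300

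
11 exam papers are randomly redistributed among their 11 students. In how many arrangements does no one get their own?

Derangements satisfy D(n) = (n-1)(D(n-1) + D(n-2)), starting from D(0)=1, D(1)=0.
D(2) = 1 x (0 + 1) = 1
D(3) = 2 x (1 + 0) = 2
D(4) = 3 x (2 + 1) = 9
D(5) = 4 x (9 + 2) = 44
D(6) = 5 x (44 + 9) = 265
D(7) = 6 x (265 + 44) = 1854
D(8) = 7 x (1854 + 265) = 14833
D(9) = 8 x (14833 + 1854) = 133496
D(10) = 9 x (133496 + 14833) = 1334961
D(11) = 10 x (D(10) + D(9)) = 10 x (1334961 + 133496)

Final answer: D(11) = 14684570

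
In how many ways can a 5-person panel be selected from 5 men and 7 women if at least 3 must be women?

Sum over valid woman counts:
C(7,3)C(5,2) = 350
C(7,4)C(5,1) = 175
C(7,5)C(5,0) = 21
Total: 350 + 175 + 21.

Final answer: 546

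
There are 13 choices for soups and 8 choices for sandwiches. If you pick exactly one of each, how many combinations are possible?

By the multiplication principle: 13 x 8.

Final answer: 104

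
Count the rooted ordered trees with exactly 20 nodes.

This is a standard Catalan-number count: the answer is C_n. Here n = 20 - 1 = 19.
C_n = C(2n,n)/(n+1), so C_{19} = C(38,19)/20 = 35345263800/20.

Final answer: C_{19} = 1767263190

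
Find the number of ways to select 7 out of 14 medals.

C(14,7) = 14!/(7! x (14-7)!).

Final answer: C(14,7) = 3432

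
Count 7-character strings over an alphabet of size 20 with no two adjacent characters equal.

First character: 20 choices. Each subsequent: 19 choices (must differ from the previous one).
Total: 20 x 19^6.

Final answer: 20 x 19^{6} = 940917620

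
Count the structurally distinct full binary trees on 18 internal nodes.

This is a standard Catalan-number count: the answer is C_n. Here n = 18.
C_n = (2n)!/(n!(n+1)!), so C_{18} = 36!/(18! x 19!) = C(36,18)/19 = 9075135300/19.

Final answer: C_{18} = 477638700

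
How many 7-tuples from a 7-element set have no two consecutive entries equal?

Let g(n) count such strings. g(1) = 7, and each valid string of length n-1 extends in 6 ways (any symbol but the last), so g(n) = 6 g(n-1).
Total: g(7) = 7 x 6^6.

Final answer: 7 x 6^{6} = 326592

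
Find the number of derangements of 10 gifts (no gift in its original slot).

Derangements satisfy D(n) = (n-1)(D(n-1) + D(n-2)), starting from D(0)=1, D(1)=0.
D(2) = 1 x (0 + 1) = 1
D(3) = 2 x (1 + 0) = 2
D(4) = 3 x (2 + 1) = 9
D(5) = 4 x (9 + 2) = 44
D(6) = 5 x (44 + 9) = 265
D(7) = 6 x (265 + 44) = 1854
D(8) = 7 x (1854 + 265) = 14833
D(9) = 8 x (14833 + 1854) = 133496
D(10) = 9 x (D(9) + D(8)) = 9 x (133496 + 14833)

Final answer: D(10) = 1334961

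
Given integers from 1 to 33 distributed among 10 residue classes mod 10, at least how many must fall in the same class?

By pigeonhole with 33 objects and 10 categories: ceiling(33/10).

Final answer: 4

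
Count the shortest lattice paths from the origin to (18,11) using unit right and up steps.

Each path has 18 right steps and 11 up steps in some order (29 steps total).
Choose which 11 of the 29 steps are up: C(29,11).

Final answer: C(29,11) = 34597290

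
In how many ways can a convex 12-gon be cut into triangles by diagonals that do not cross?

This is a standard Catalan-number count: the answer is C_n. Here n = 12 - 2 = 10.
C_n = C(2n,n)/(n+1), so C_{10} = C(20,10)/11 = 184756/11.

Final answer: C_{10} = 16796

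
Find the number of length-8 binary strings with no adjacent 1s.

Let a(n) count valid strings. If the last bit is 0 the prefix is any valid string of length n-1; if it is 1 the string must end in 01 with a valid prefix of length n-2. So a(n) = a(n-1) + a(n-2), a(1)=2, a(2)=3.
Iterating the recurrence: a(1)=2, a(2)=3, a(3)=5, a(4)=8, a(5)=13, a(6)=21, a(7)=34, a(8)=55.

Final answer: 55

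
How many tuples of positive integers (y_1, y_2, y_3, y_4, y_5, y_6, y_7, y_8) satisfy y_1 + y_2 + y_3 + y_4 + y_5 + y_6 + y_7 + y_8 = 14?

Substitute y'_i = y_i - 1 (so y'_i >= 0). Then sum y'_i = 14 - 8 = 6.
Stars and bars: C(6+8-1, 8-1) = C(13,7).

Final answer: C(13,7) = 1716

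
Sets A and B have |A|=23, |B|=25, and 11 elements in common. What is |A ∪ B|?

|A union B| = |A| + |B| - |A intersect B| = 23 + 25 - 11.

Final answer: 37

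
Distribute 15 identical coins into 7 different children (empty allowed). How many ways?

Stars and bars: C(n+k-1, k-1) = C(21,6).

Final answer: C(21,6) = 54264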